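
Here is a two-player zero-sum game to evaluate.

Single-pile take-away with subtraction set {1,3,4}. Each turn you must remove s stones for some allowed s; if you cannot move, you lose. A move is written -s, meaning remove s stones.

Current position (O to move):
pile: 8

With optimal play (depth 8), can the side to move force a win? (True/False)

[8] O move#1: -1:+1/7*, -3:-1/5, -4:-1/4
[7] X move#2: -1:-1/6*, -3:-1/4, -4:-1/3
[6] O move#3: -1:-1/5, -3:-1/3, -4:+1/2*
[2] X move#4: -1:-1/1*
[1] O move#5: -1:+1/0*
[0] end (terminal -1, X#6); searched 8 to 8

O winning at [8]: True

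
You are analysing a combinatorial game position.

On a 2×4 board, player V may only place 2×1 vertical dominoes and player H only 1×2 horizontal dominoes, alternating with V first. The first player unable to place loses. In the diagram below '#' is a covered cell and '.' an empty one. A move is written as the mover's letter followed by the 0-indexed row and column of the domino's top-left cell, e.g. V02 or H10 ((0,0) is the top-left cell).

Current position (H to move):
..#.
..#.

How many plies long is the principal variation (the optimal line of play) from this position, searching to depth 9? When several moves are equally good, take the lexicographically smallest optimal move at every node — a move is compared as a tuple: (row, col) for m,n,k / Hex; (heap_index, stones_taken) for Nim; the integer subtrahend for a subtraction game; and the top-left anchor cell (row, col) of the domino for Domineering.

PV length from [..#./..#.]: 3 plies

[..#./..#.] H move#1: H00:+1/###./..#.*, H10:+1/..#./###.
[###./..#.] V move#2: V03:-1/####/..##*
[####/..##] H move#3: H10:+1/####/####*
[####/####] end (terminal -1, V#4); searched ..#./..#. to 9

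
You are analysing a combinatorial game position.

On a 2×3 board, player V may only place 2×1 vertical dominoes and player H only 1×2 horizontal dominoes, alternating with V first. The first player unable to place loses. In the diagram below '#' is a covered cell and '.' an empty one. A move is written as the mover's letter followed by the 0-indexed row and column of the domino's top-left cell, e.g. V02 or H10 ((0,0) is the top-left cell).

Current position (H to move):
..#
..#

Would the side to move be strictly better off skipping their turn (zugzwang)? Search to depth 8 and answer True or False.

zugzwang(..#/..#, H) = False

[..#/..#] H move#1: H00:+1/###/..#*, H10:+1/..#/###
[###/..#] end (terminal -1, V#2); searched ..#/..# to 8
pass branch (V moves first from the same position):
  | [..#/..#] V move#1: V00:+1/#.#/#.#*, V01:+1/.##/.##
  | [#.#/#.#] end (terminal -1, H#2); searched ..#/..# to 8
H moving scores +1; H passing scores -1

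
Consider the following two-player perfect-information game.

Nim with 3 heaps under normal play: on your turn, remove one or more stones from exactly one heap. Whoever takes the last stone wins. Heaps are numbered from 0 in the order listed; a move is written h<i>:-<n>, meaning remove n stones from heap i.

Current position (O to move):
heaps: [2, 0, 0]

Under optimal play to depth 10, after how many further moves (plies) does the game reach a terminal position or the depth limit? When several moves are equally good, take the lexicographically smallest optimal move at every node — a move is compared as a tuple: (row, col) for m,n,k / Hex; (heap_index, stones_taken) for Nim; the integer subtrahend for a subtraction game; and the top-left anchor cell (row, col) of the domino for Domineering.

PV length from [(2,0,0)]: 1 ply

p1 O@[(2,0,0)]: h0:-1[(1,0,0)]-1 h0:-2[(0,0,0)]+1*
p2 X@[(0,0,0)] terminal -1; root [(2,0,0)] d10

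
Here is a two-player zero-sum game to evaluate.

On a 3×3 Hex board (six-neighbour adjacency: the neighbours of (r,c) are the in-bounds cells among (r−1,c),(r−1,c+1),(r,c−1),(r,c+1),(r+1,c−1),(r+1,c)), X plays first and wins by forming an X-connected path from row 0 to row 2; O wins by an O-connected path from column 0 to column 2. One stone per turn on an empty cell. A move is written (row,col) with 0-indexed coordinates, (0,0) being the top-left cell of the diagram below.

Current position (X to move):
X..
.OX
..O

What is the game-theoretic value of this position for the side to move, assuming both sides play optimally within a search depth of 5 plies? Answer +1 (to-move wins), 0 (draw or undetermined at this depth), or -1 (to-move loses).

[X../.OX/..O] X move#1: (0,1):-1/XX./.OX/..O*, (0,2):-1/X.X/.OX/..O, (1,0):-1/X../XOX/..O, (2,0):-1/X../.OX/X.O, (2,1):-1/X../.OX/.XO
[XX./.OX/..O] O move#2: (0,2):+1/XXO/.OX/..O*, (1,0):+1/XX./OOX/..O, (2,0):+1/XX./.OX/O.O, (2,1):+1/XX./.OX/.OO
[XXO/.OX/..O] X move#3: (1,0):-1/XXO/XOX/..O*, (2,0):-1/XXO/.OX/X.O, (2,1):-1/XXO/.OX/.XO
[XXO/XOX/..O] O move#4: (2,0):+1/XXO/XOX/O.O*, (2,1):-1/XXO/XOX/.OO
[XXO/XOX/O.O] end (terminal -1, X#5); searched X../.OX/..O to 5

value(X../.OX/..O, X) = -1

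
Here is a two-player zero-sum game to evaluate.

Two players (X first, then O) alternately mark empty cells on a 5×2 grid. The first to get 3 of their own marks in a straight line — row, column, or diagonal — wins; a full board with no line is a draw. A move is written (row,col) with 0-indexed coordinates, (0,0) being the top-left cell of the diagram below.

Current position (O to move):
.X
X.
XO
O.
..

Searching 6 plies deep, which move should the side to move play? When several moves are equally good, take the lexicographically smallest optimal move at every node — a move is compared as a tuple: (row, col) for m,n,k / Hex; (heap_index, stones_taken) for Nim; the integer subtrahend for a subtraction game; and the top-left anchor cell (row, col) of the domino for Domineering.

O's best at [.X/X./XO/O./..]: (0,0)

ply 1, O at .X/X./XO/O./.. | (0,0)=+0→OX/X./XO/O./..*; (1,1)=-1→.X/XO/XO/O./..; (3,1)=-1→.X/X./XO/OO/..; (4,0)=-1→.X/X./XO/O./O.; (4,1)=-1→.X/X./XO/O./.O
ply 2, X at OX/X./XO/O./.. | (1,1)=+0→OX/XX/XO/O./..*; (3,1)=+0→OX/X./XO/OX/..; (4,0)=-1→OX/X./XO/O./X.; (4,1)=+0→OX/X./XO/O./.X
ply 3, O at OX/XX/XO/O./.. | (3,1)=+0→OX/XX/XO/OO/..*; (4,0)=+0→OX/XX/XO/O./O.; (4,1)=+0→OX/XX/XO/O./.O
ply 4, X at OX/XX/XO/OO/.. | (4,0)=-1→OX/XX/XO/OO/X.; (4,1)=+0→OX/XX/XO/OO/.X*
ply 5, O at OX/XX/XO/OO/.X | (4,0)=+0→OX/XX/XO/OO/OX*
ply 6: OX/XX/XO/OO/OX is terminal +0 (X); from .X/X./XO/O./.. depth 6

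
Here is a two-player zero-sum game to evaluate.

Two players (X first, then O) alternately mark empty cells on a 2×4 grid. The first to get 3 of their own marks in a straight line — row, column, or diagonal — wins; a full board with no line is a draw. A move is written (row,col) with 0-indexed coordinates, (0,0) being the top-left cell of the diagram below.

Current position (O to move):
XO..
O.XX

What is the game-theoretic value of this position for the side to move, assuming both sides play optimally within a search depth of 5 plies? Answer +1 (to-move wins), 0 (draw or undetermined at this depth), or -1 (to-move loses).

value(XO../O.XX, O) = 0

p1 O@[XO../O.XX]: (0,2)[XOO./O.XX]-1 (0,3)[XO.O/O.XX]-1 (1,1)[XO../OOXX]+0*
p2 X@[XO../OOXX]: (0,2)[XOX./OOXX]+0* (0,3)[XO.X/OOXX]+0
p3 O@[XOX./OOXX]: (0,3)[XOXO/OOXX]+0*
p4 X@[XOXO/OOXX] terminal +0; root [XO../O.XX] d5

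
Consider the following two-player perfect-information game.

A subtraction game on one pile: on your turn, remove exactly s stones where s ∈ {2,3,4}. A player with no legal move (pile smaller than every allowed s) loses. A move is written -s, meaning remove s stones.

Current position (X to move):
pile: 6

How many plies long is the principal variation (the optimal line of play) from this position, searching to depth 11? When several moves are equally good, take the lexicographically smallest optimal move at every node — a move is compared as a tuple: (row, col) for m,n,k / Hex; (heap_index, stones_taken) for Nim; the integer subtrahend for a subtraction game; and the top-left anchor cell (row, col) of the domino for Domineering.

PV length from [6]: 2 plies

[6] X move#1: -2:-1/4*, -3:-1/3, -4:-1/2
[4] O move#2: -2:-1/2, -3:+1/1*, -4:+1/0
[1] end (terminal -1, X#3); searched 6 to 11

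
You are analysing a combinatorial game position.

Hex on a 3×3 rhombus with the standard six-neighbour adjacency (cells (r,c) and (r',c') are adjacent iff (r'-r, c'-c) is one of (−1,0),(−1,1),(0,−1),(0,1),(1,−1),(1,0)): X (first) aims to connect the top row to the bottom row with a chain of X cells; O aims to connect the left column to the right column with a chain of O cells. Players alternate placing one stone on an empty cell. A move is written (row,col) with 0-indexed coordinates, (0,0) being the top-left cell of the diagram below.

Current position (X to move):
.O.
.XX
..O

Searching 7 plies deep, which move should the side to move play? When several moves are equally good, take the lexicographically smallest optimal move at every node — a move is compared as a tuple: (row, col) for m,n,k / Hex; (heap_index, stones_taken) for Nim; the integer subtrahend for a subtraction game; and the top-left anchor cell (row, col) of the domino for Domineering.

X's best at [.O./.XX/..O]: (0,0)

p1 X@[.O./.XX/..O]: (0,0)[XO./.XX/..O]+1* (0,2)[.OX/.XX/..O]+1 (1,0)[.O./XXX/..O]+1 (2,0)[.O./.XX/X.O]-1 (2,1)[.O./.XX/.XO]-1
p2 O@[XO./.XX/..O]: (0,2)[XOO/.XX/..O]-1* (1,0)[XO./OXX/..O]-1 (2,0)[XO./.XX/O.O]-1 (2,1)[XO./.XX/.OO]-1
p3 X@[XOO/.XX/..O]: (1,0)[XOO/XXX/..O]+1* (2,0)[XOO/.XX/X.O]-1 (2,1)[XOO/.XX/.XO]-1
p4 O@[XOO/XXX/..O]: (2,0)[XOO/XXX/O.O]-1* (2,1)[XOO/XXX/.OO]-1
p5 X@[XOO/XXX/O.O]: (2,1)[XOO/XXX/OXO]+1*
p6 O@[XOO/XXX/OXO] terminal -1; root [.O./.XX/..O] d7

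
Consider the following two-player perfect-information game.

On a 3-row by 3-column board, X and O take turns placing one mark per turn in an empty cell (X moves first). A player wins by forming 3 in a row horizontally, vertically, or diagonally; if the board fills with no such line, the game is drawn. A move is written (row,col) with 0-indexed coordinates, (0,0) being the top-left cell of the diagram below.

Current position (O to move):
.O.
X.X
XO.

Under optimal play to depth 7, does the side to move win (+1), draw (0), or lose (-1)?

[.O./X.X/XO.] O move#1: (0,0):-1/OO./X.X/XO., (0,2):-1/.OO/X.X/XO., (1,1):+1/.O./XOX/XO.*, (2,2):-1/.O./X.X/XOO
[.O./XOX/XO.] end (terminal -1, X#2); searched .O./X.X/XO. to 7

value(.O./X.X/XO., O) = +1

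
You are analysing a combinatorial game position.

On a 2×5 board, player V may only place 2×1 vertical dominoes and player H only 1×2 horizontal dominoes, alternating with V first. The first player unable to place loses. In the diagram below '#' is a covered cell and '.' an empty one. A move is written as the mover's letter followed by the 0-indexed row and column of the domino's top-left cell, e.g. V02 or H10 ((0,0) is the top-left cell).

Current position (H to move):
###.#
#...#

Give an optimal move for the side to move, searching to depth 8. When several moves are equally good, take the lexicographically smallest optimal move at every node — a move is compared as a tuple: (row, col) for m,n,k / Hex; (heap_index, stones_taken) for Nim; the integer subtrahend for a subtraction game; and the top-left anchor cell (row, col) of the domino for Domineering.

H's best at [###.#/#...#]: H12

p1 H@[###.#/#...#]: H11[###.#/###.#]-1 H12[###.#/#.###]+1*
p2 V@[###.#/#.###] terminal -1; root [###.#/#...#] d8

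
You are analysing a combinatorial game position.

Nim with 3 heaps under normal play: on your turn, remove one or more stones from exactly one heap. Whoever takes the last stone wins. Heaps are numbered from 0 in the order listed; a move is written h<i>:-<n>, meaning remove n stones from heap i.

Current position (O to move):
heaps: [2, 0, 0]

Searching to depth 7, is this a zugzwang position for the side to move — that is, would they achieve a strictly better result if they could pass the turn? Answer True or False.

zugzwang((2,0,0), O) = False

[(2,0,0)] O move#1: h0:-1:-1/(1,0,0), h0:-2:+1/(0,0,0)*
[(0,0,0)] end (terminal -1, X#2); searched (2,0,0) to 7
if O skipped the turn, X would face:
~ [(2,0,0)] X move#1: h0:-1:-1/(1,0,0), h0:-2:+1/(0,0,0)*
~ [(0,0,0)] end (terminal -1, O#2); searched (2,0,0) to 7
compare (O): move=+1 vs pass=-1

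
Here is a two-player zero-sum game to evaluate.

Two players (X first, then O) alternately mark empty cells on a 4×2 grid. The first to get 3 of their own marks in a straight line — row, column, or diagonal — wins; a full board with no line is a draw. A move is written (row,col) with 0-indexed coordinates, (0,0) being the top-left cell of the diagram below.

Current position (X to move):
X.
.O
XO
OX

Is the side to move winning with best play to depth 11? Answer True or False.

p1 X@[X./.O/XO/OX]: (0,1)[XX/.O/XO/OX]+0 (1,0)[X./XO/XO/OX]+1*
p2 O@[X./XO/XO/OX] terminal -1; root [X./.O/XO/OX] d11

X winning at [X./.O/XO/OX]: True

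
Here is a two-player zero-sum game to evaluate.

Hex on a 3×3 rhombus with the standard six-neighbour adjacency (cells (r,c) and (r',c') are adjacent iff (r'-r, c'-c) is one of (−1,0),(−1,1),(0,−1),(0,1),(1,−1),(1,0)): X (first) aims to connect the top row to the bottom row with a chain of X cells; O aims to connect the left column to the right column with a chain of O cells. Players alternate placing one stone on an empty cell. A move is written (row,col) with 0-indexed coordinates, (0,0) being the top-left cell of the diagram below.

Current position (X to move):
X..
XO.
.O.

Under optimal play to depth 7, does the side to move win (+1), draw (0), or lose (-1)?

ply 1, X at X../XO./.O. | (0,1)=-1→XX./XO./.O.; (0,2)=-1→X.X/XO./.O.; (1,2)=-1→X../XOX/.O.; (2,0)=+1→X../XO./XO.*; (2,2)=-1→X../XO./.OX
ply 2: X../XO./XO. is terminal -1 (O); from X../XO./.O. depth 7

value(X../XO./.O., X) = +1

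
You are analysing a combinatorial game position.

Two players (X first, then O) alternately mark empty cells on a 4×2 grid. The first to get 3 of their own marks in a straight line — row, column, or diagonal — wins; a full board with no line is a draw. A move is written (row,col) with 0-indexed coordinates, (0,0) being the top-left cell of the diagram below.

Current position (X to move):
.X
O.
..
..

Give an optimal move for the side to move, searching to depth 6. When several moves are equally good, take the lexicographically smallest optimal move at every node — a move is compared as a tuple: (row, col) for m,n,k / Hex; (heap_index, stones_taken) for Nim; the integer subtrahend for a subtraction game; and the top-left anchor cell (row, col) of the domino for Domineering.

X's best at [.X/O./../..]: (0,0)

[.X/O./../..] X move#1: (0,0):+0/XX/O./../..*, (1,1):+0/.X/OX/../.., (2,0):+0/.X/O./X./.., (2,1):+0/.X/O./.X/.., (3,0):+0/.X/O./../X., (3,1):-1/.X/O./../.X
[XX/O./../..] O move#2: (1,1):+0/XX/OO/../..*, (2,0):+0/XX/O./O./.., (2,1):+0/XX/O./.O/.., (3,0):+0/XX/O./../O., (3,1):+0/XX/O./../.O
[XX/OO/../..] X move#3: (2,0):+0/XX/OO/X./..*, (2,1):+0/XX/OO/.X/.., (3,0):+0/XX/OO/../X., (3,1):+0/XX/OO/../.X
[XX/OO/X./..] O move#4: (2,1):+0/XX/OO/XO/..*, (3,0):+0/XX/OO/X./O., (3,1):+0/XX/OO/X./.O
[XX/OO/XO/..] X move#5: (3,0):-1/XX/OO/XO/X., (3,1):+0/XX/OO/XO/.X*
[XX/OO/XO/.X] O move#6: (3,0):+0/XX/OO/XO/OX*
[XX/OO/XO/OX] end (terminal +0, X#7); searched .X/O./../.. to 6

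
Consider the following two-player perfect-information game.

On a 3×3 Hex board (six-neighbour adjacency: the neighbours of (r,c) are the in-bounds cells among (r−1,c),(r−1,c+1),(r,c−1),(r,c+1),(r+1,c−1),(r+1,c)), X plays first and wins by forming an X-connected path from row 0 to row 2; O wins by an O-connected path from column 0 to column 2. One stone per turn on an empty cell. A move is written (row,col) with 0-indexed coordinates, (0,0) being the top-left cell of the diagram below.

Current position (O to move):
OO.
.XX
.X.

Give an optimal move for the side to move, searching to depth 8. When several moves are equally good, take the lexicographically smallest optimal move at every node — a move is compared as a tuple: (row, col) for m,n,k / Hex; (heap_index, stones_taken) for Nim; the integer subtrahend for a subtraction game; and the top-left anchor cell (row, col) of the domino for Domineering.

O's best at [OO./.XX/.X.]: (0,2)

p1 O@[OO./.XX/.X.]: (0,2)[OOO/.XX/.X.]+1* (1,0)[OO./OXX/.X.]-1 (2,0)[OO./.XX/OX.]-1 (2,2)[OO./.XX/.XO]-1
p2 X@[OOO/.XX/.X.] terminal -1; root [OO./.XX/.X.] d8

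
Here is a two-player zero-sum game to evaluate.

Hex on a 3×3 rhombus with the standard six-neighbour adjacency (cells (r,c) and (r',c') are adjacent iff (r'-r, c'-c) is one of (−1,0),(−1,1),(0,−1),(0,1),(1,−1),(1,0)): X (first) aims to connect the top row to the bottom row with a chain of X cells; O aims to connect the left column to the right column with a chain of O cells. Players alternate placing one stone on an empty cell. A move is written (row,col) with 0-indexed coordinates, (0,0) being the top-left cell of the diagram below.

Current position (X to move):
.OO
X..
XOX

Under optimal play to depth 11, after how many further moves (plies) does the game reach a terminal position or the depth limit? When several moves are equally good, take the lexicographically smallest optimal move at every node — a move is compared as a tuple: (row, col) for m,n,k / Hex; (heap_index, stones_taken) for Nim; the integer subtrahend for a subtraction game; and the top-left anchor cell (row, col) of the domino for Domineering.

PV length from [.OO/X../XOX]: 1 ply

ply 1, X at .OO/X../XOX | (0,0)=+1→XOO/X../XOX*; (1,1)=-1→.OO/XX./XOX; (1,2)=-1→.OO/X.X/XOX
ply 2: XOO/X../XOX is terminal -1 (O); from .OO/X../XOX depth 11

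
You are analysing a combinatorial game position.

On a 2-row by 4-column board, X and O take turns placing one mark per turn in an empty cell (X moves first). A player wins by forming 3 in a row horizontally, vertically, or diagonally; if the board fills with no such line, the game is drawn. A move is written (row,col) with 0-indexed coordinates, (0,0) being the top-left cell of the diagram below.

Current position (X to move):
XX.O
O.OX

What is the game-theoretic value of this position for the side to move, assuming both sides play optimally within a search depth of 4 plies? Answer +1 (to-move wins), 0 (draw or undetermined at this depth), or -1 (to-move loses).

ply 1, X at XX.O/O.OX | (0,2)=+1→XXXO/O.OX*; (1,1)=+0→XX.O/OXOX
ply 2: XXXO/O.OX is terminal -1 (O); from XX.O/O.OX depth 4

value(XX.O/O.OX, X) = +1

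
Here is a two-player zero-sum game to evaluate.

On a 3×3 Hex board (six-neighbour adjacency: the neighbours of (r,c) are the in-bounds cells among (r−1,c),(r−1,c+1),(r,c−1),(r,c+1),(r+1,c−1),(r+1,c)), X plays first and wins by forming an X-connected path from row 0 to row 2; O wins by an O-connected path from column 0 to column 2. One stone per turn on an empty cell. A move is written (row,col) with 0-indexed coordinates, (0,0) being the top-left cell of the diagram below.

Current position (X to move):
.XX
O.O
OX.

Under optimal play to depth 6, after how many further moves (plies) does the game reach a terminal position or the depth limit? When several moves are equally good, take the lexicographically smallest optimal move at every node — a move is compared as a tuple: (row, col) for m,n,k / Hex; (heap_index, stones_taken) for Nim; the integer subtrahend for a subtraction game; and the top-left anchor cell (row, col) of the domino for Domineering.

p1 X@[.XX/O.O/OX.]: (0,0)[XXX/O.O/OX.]-1 (1,1)[.XX/OXO/OX.]+1* (2,2)[.XX/O.O/OXX]-1
p2 O@[.XX/OXO/OX.] terminal -1; root [.XX/O.O/OX.] d6

PV length from [.XX/O.O/OX.]: 1 ply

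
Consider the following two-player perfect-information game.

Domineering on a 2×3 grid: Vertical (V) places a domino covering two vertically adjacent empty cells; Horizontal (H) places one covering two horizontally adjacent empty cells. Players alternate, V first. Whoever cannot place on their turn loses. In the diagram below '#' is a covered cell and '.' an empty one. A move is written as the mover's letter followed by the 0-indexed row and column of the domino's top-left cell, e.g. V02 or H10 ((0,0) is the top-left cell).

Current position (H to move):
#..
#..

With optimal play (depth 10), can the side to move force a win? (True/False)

[#../#..] H move#1: H01:+1/###/#..*, H11:+1/#../###
[###/#..] end (terminal -1, V#2); searched #../#.. to 10

H winning at [#../#..]: True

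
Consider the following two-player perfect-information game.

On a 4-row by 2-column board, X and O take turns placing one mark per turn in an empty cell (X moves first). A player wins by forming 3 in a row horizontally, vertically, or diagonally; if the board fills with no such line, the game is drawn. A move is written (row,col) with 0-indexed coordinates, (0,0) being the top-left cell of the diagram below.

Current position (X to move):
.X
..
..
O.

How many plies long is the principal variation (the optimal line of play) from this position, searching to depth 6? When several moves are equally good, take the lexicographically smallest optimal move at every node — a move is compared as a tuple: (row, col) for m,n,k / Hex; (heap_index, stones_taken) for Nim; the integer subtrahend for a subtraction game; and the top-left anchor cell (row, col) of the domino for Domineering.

[.X/../../O.] X move#1: (0,0):+0/XX/../../O.*, (1,0):+0/.X/X./../O., (1,1):+0/.X/.X/../O., (2,0):+0/.X/../X./O., (2,1):+0/.X/../.X/O., (3,1):+0/.X/../../OX
[XX/../../O.] O move#2: (1,0):+0/XX/O./../O.*, (1,1):+0/XX/.O/../O., (2,0):+0/XX/../O./O., (2,1):+0/XX/../.O/O., (3,1):+0/XX/../../OO
[XX/O./../O.] X move#3: (1,1):-1/XX/OX/../O., (2,0):+0/XX/O./X./O.*, (2,1):-1/XX/O./.X/O., (3,1):-1/XX/O./../OX
[XX/O./X./O.] O move#4: (1,1):+0/XX/OO/X./O.*, (2,1):+0/XX/O./XO/O., (3,1):+0/XX/O./X./OO
[XX/OO/X./O.] X move#5: (2,1):+0/XX/OO/XX/O.*, (3,1):+0/XX/OO/X./OX
[XX/OO/XX/O.] O move#6: (3,1):+0/XX/OO/XX/OO*
[XX/OO/XX/OO] end (terminal +0, X#7); searched .X/../../O. to 6

PV length from [.X/../../O.]: 6 plies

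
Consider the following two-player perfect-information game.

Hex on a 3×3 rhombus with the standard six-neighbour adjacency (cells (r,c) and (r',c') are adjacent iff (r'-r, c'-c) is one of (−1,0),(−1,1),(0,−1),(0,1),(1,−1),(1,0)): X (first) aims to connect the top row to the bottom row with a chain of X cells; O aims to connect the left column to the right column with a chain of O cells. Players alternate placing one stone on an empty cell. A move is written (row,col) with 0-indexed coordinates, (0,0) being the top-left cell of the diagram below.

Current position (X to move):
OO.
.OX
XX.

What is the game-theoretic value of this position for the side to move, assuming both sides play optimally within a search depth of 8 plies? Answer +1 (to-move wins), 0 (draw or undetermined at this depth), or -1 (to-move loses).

value(OO./.OX/XX., X) = +1

[OO./.OX/XX.] X move#1: (0,2):+1/OOX/.OX/XX.*, (1,0):-1/OO./XOX/XX., (2,2):-1/OO./.OX/XXX
[OOX/.OX/XX.] end (terminal -1, O#2); searched OO./.OX/XX. to 8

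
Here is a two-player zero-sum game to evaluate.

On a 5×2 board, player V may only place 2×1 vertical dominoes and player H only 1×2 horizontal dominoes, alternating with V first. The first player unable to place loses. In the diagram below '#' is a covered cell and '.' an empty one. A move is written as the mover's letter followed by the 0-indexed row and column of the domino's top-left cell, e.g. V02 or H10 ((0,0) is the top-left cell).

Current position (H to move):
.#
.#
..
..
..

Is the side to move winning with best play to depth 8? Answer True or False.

H winning at [.#/.#/../../..]: True

ply 1, H at .#/.#/../../.. | H20=-1→.#/.#/##/../..; H30=+1→.#/.#/../##/..*; H40=-1→.#/.#/../../##
ply 2, V at .#/.#/../##/.. | V00=-1→##/##/../##/..*; V10=-1→.#/##/#./##/..
ply 3, H at ##/##/../##/.. | H20=+1→##/##/##/##/..*; H40=+1→##/##/../##/##
ply 4: ##/##/##/##/.. is terminal -1 (V); from .#/.#/../../.. depth 8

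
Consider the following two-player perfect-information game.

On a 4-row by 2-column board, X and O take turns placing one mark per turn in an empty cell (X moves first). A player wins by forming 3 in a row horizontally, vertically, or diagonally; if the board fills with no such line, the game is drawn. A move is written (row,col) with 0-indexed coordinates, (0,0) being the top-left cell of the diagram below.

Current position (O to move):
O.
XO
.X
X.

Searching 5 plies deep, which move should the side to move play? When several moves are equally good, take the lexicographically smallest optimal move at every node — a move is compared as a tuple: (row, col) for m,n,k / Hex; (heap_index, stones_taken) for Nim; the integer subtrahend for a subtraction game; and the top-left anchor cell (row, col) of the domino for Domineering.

ply 1, O at O./XO/.X/X. | (0,1)=-1→OO/XO/.X/X.; (2,0)=+0→O./XO/OX/X.*; (3,1)=-1→O./XO/.X/XO
ply 2, X at O./XO/OX/X. | (0,1)=+0→OX/XO/OX/X.*; (3,1)=+0→O./XO/OX/XX
ply 3, O at OX/XO/OX/X. | (3,1)=+0→OX/XO/OX/XO*
ply 4: OX/XO/OX/XO is terminal +0 (X); from O./XO/.X/X. depth 5

O's best at [O./XO/.X/X.]: (2,0)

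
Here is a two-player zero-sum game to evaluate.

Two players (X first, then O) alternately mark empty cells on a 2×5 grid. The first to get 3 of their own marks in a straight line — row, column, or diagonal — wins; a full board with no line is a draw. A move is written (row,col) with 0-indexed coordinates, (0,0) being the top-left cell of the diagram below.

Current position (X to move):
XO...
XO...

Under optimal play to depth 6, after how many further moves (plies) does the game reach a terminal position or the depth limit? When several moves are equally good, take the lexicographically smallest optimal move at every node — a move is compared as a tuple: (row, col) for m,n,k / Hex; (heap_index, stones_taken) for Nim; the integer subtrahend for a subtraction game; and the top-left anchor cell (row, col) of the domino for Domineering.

ply 1, X at XO.../XO... | (0,2)=+0→XOX../XO...*; (0,3)=+0→XO.X./XO...; (0,4)=+0→XO..X/XO...; (1,2)=+0→XO.../XOX..; (1,3)=+0→XO.../XO.X.; (1,4)=+0→XO.../XO..X
ply 2, O at XOX../XO... | (0,3)=+0→XOXO./XO...*; (0,4)=+0→XOX.O/XO...; (1,2)=+0→XOX../XOO..; (1,3)=+0→XOX../XO.O.; (1,4)=+0→XOX../XO..O
ply 3, X at XOXO./XO... | (0,4)=+0→XOXOX/XO...*; (1,2)=+0→XOXO./XOX..; (1,3)=+0→XOXO./XO.X.; (1,4)=+0→XOXO./XO..X
ply 4, O at XOXOX/XO... | (1,2)=+0→XOXOX/XOO..*; (1,3)=+0→XOXOX/XO.O.; (1,4)=+0→XOXOX/XO..O
ply 5, X at XOXOX/XOO.. | (1,3)=+0→XOXOX/XOOX.*; (1,4)=-1→XOXOX/XOO.X
ply 6, O at XOXOX/XOOX. | (1,4)=+0→XOXOX/XOOXO*
ply 7: XOXOX/XOOXO is terminal +0 (X); from XO.../XO... depth 6

PV length from [XO.../XO...]: 6 plies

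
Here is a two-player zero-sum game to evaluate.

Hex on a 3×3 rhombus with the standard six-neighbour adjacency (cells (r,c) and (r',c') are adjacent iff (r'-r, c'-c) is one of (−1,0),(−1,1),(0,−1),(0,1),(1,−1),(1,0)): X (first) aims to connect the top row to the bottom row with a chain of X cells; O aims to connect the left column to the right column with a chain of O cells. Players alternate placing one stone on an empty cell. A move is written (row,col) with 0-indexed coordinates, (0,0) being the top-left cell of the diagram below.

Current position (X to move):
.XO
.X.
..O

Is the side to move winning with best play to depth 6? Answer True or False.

X winning at [.XO/.X./..O]: True

[.XO/.X./..O] X move#1: (0,0):+1/XXO/.X./..O*, (1,0):+1/.XO/XX./..O, (1,2):+1/.XO/.XX/..O, (2,0):+1/.XO/.X./X.O, (2,1):+1/.XO/.X./.XO
[XXO/.X./..O] O move#2: (1,0):-1/XXO/OX./..O*, (1,2):-1/XXO/.XO/..O, (2,0):-1/XXO/.X./O.O, (2,1):-1/XXO/.X./.OO
[XXO/OX./..O] X move#3: (1,2):+1/XXO/OXX/..O*, (2,0):+1/XXO/OX./X.O, (2,1):+1/XXO/OX./.XO
[XXO/OXX/..O] O move#4: (2,0):-1/XXO/OXX/O.O*, (2,1):-1/XXO/OXX/.OO
[XXO/OXX/O.O] X move#5: (2,1):+1/XXO/OXX/OXO*
[XXO/OXX/OXO] end (terminal -1, O#6); searched .XO/.X./..O to 6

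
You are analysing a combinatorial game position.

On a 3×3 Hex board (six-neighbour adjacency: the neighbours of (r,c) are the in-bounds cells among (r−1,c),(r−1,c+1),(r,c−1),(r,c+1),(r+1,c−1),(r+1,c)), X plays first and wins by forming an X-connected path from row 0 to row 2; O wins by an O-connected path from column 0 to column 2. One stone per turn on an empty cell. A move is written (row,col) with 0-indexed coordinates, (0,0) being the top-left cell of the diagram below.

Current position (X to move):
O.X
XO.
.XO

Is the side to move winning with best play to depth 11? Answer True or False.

X winning at [O.X/XO./.XO]: True

ply 1, X at O.X/XO./.XO | (0,1)=+1→OXX/XO./.XO*; (1,2)=+1→O.X/XOX/.XO; (2,0)=+1→O.X/XO./XXO
ply 2, O at OXX/XO./.XO | (1,2)=-1→OXX/XOO/.XO*; (2,0)=-1→OXX/XO./OXO
ply 3, X at OXX/XOO/.XO | (2,0)=+1→OXX/XOO/XXO*
ply 4: OXX/XOO/XXO is terminal -1 (O); from O.X/XO./.XO depth 11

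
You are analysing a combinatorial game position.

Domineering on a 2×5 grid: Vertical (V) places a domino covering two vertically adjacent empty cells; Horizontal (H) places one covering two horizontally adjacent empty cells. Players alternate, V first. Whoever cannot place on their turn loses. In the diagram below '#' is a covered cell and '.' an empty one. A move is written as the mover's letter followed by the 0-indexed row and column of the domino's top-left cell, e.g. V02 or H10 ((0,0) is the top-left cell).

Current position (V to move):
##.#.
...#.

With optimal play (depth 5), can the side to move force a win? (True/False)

V winning at [##.#./...#.]: True

ply 1, V at ##.#./...#. | V02=+1→####./..##.*; V04=-1→##.##/...##
ply 2, H at ####./..##. | H10=-1→####./####.*
ply 3, V at ####./####. | V04=+1→#####/#####*
ply 4: #####/##### is terminal -1 (H); from ##.#./...#. depth 5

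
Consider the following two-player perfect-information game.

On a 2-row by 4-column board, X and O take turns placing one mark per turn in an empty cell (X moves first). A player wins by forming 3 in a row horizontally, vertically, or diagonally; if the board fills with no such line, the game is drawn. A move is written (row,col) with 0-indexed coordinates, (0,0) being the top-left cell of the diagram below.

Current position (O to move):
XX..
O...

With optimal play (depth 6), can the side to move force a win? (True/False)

O winning at [XX../O...]: False

ply 1, O at XX../O... | (0,2)=+0→XXO./O...*; (0,3)=-1→XX.O/O...; (1,1)=-1→XX../OO..; (1,2)=-1→XX../O.O.; (1,3)=-1→XX../O..O
ply 2, X at XXO./O... | (0,3)=+0→XXOX/O...*; (1,1)=+0→XXO./OX..; (1,2)=+0→XXO./O.X.; (1,3)=+0→XXO./O..X
ply 3, O at XXOX/O... | (1,1)=+0→XXOX/OO..*; (1,2)=+0→XXOX/O.O.; (1,3)=+0→XXOX/O..O
ply 4, X at XXOX/OO.. | (1,2)=+0→XXOX/OOX.*; (1,3)=-1→XXOX/OO.X
ply 5, O at XXOX/OOX. | (1,3)=+0→XXOX/OOXO*
ply 6: XXOX/OOXO is terminal +0 (X); from XX../O... depth 6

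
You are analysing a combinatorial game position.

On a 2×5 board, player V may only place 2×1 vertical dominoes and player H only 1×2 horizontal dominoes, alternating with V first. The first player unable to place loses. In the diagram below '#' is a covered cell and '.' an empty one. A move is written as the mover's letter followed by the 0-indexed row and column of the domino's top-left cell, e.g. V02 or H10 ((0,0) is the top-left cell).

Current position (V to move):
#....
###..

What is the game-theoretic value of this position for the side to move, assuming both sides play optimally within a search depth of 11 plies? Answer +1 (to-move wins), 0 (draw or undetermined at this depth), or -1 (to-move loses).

[#..../###..] V move#1: V03:+1/#..#./####.*, V04:-1/#...#/###.#
[#..#./####.] H move#2: H01:-1/####./####.*
[####./####.] V move#3: V04:+1/#####/#####*
[#####/#####] end (terminal -1, H#4); searched #..../###.. to 11

value(#..../###.., V) = +1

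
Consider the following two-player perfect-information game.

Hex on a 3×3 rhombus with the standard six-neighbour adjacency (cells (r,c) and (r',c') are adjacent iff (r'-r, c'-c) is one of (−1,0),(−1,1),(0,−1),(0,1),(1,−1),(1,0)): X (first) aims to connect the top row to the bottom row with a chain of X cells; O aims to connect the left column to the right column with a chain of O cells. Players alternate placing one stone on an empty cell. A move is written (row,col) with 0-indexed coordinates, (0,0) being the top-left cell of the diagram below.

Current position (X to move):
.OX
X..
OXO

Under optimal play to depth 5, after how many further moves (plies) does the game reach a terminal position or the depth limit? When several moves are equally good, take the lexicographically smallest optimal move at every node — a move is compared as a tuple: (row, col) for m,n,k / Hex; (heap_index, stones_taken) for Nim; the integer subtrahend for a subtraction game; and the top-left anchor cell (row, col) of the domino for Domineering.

PV length from [.OX/X../OXO]: 3 plies

ply 1, X at .OX/X../OXO | (0,0)=+1→XOX/X../OXO*; (1,1)=+1→.OX/XX./OXO; (1,2)=+1→.OX/X.X/OXO
ply 2, O at XOX/X../OXO | (1,1)=-1→XOX/XO./OXO*; (1,2)=-1→XOX/X.O/OXO
ply 3, X at XOX/XO./OXO | (1,2)=+1→XOX/XOX/OXO*
ply 4: XOX/XOX/OXO is terminal -1 (O); from .OX/X../OXO depth 5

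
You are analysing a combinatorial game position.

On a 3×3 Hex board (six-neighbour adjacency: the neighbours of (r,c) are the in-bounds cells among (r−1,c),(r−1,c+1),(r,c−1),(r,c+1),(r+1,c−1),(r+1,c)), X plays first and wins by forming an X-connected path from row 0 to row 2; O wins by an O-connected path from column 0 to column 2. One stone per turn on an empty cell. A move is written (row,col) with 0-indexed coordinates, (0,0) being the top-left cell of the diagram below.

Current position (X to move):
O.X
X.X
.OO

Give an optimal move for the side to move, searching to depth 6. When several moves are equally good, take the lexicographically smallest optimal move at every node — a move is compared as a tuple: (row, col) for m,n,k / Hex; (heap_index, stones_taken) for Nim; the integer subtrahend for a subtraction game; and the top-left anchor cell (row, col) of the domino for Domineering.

[O.X/X.X/.OO] X move#1: (0,1):-1/OXX/X.X/.OO, (1,1):-1/O.X/XXX/.OO, (2,0):+1/O.X/X.X/XOO*
[O.X/X.X/XOO] O move#2: (0,1):-1/OOX/X.X/XOO*, (1,1):-1/O.X/XOX/XOO
[OOX/X.X/XOO] X move#3: (1,1):+1/OOX/XXX/XOO*
[OOX/XXX/XOO] end (terminal -1, O#4); searched O.X/X.X/.OO to 6

X's best at [O.X/X.X/.OO]: (2,0)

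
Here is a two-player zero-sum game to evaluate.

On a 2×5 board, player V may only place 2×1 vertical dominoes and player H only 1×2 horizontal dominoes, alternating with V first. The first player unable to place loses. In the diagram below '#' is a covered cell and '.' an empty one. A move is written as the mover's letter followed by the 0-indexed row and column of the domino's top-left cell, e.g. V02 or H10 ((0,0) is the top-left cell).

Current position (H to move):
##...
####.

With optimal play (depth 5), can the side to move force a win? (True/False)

H winning at [##.../####.]: True

p1 H@[##.../####.]: H02[####./####.]-1 H03[##.##/####.]+1*
p2 V@[##.##/####.] terminal -1; root [##.../####.] d5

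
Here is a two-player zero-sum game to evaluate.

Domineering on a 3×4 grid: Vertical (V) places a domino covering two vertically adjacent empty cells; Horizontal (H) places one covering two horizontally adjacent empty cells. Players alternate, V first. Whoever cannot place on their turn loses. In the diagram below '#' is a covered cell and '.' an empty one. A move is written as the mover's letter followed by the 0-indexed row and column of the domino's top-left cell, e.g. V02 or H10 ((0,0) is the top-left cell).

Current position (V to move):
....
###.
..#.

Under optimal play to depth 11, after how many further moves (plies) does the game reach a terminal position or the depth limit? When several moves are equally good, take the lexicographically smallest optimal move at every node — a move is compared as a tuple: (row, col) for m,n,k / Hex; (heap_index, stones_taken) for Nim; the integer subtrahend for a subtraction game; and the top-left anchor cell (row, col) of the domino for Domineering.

PV length from [..../###./..#.]: 2 plies

p1 V@[..../###./..#.]: V03[...#/####/..#.]-1* V13[..../####/..##]-1
p2 H@[...#/####/..#.]: H00[##.#/####/..#.]+1* H01[.###/####/..#.]+1 H20[...#/####/###.]+1
p3 V@[##.#/####/..#.] terminal -1; root [..../###./..#.] d11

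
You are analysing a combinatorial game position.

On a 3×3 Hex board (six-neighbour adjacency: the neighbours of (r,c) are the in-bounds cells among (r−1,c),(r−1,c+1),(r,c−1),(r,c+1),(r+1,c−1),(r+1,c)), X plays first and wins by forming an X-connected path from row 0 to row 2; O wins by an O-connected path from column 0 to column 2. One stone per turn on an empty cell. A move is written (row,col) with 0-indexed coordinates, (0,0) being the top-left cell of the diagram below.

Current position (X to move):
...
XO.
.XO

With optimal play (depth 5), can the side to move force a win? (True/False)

ply 1, X at .../XO./.XO | (0,0)=-1→X../XO./.XO; (0,1)=-1→.X./XO./.XO; (0,2)=+1→..X/XO./.XO*; (1,2)=+1→.../XOX/.XO; (2,0)=+1→.../XO./XXO
ply 2, O at ..X/XO./.XO | (0,0)=-1→O.X/XO./.XO*; (0,1)=-1→.OX/XO./.XO; (1,2)=-1→..X/XOO/.XO; (2,0)=-1→..X/XO./OXO
ply 3, X at O.X/XO./.XO | (0,1)=+1→OXX/XO./.XO*; (1,2)=+1→O.X/XOX/.XO; (2,0)=+1→O.X/XO./XXO
ply 4, O at OXX/XO./.XO | (1,2)=-1→OXX/XOO/.XO*; (2,0)=-1→OXX/XO./OXO
ply 5, X at OXX/XOO/.XO | (2,0)=+1→OXX/XOO/XXO*
ply 6: OXX/XOO/XXO is terminal -1 (O); from .../XO./.XO depth 5

X winning at [.../XO./.XO]: True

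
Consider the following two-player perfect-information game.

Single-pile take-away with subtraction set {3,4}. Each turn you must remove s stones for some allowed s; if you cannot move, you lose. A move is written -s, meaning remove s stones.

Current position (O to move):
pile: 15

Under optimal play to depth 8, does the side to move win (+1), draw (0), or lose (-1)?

value(15, O) = -1

[15] O move#1: -3:-1/12*, -4:-1/11
[12] X move#2: -3:+1/9*, -4:+1/8
[9] O move#3: -3:-1/6*, -4:-1/5
[6] X move#4: -3:-1/3, -4:+1/2*
[2] end (terminal -1, O#5); searched 15 to 8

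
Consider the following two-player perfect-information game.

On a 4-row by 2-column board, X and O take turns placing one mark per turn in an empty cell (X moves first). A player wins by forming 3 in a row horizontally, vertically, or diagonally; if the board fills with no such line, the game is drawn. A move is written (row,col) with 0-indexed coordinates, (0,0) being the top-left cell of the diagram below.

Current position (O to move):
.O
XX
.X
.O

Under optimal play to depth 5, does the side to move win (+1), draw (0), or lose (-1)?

[.O/XX/.X/.O] O move#1: (0,0):+0/OO/XX/.X/.O*, (2,0):+0/.O/XX/OX/.O, (3,0):+0/.O/XX/.X/OO
[OO/XX/.X/.O] X move#2: (2,0):+0/OO/XX/XX/.O*, (3,0):+0/OO/XX/.X/XO
[OO/XX/XX/.O] O move#3: (3,0):+0/OO/XX/XX/OO*
[OO/XX/XX/OO] end (terminal +0, X#4); searched .O/XX/.X/.O to 5

value(.O/XX/.X/.O, O) = 0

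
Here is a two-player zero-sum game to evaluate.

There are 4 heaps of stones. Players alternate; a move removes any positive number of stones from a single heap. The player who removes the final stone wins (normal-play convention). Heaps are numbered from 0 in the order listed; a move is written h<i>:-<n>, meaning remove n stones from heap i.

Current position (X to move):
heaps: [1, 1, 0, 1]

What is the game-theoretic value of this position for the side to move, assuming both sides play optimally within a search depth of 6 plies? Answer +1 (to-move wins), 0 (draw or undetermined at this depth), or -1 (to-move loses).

[(1,1,0,1)] X move#1: h0:-1:+1/(0,1,0,1)*, h1:-1:+1/(1,0,0,1), h3:-1:+1/(1,1,0,0)
[(0,1,0,1)] O move#2: h1:-1:-1/(0,0,0,1)*, h3:-1:-1/(0,1,0,0)
[(0,0,0,1)] X move#3: h3:-1:+1/(0,0,0,0)*
[(0,0,0,0)] end (terminal -1, O#4); searched (1,1,0,1) to 6

value((1,1,0,1), X) = +1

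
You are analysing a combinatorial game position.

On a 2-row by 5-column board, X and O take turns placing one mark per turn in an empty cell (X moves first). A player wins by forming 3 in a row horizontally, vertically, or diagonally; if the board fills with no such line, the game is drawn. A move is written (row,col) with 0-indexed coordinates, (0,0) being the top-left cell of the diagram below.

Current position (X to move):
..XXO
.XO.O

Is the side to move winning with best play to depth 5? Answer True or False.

p1 X@[..XXO/.XO.O]: (0,0)[X.XXO/.XO.O]-1 (0,1)[.XXXO/.XO.O]+1* (1,0)[..XXO/XXO.O]-1 (1,3)[..XXO/.XOXO]+0
p2 O@[.XXXO/.XO.O] terminal -1; root [..XXO/.XO.O] d5

X winning at [..XXO/.XO.O]: True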